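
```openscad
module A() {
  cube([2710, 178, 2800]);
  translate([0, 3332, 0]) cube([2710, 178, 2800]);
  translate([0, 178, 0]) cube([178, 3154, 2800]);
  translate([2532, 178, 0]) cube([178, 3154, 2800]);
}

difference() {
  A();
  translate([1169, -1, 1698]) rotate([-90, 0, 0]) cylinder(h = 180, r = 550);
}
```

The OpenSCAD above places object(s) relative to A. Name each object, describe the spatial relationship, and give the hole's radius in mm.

The subtracted cylinder has r = 550 mm.

A is a house frame. The house frame has a circular hole through its front wall. The hole's radius is 550 mm.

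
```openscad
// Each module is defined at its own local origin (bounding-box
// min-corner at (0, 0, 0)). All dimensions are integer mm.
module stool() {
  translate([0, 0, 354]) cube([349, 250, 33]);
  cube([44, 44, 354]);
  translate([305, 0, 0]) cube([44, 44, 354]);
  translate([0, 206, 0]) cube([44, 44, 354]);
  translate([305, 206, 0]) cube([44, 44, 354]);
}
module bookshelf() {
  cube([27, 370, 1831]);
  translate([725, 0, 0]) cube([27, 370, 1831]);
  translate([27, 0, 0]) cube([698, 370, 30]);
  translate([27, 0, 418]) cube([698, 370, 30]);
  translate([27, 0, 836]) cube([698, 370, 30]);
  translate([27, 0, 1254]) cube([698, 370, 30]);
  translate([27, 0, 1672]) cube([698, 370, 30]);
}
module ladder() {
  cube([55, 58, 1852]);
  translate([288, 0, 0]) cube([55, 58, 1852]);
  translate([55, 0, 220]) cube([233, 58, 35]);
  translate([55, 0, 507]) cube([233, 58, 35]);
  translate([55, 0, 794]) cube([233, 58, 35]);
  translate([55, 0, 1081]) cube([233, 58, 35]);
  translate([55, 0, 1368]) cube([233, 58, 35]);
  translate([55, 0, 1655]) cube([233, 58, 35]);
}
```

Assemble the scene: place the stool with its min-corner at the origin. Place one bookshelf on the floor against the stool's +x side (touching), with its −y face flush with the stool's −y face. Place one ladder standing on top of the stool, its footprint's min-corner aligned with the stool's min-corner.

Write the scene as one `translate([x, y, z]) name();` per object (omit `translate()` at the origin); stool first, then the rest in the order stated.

stool();
translate([349, 0, 0]) bookshelf();
translate([0, 0, 387]) ladder();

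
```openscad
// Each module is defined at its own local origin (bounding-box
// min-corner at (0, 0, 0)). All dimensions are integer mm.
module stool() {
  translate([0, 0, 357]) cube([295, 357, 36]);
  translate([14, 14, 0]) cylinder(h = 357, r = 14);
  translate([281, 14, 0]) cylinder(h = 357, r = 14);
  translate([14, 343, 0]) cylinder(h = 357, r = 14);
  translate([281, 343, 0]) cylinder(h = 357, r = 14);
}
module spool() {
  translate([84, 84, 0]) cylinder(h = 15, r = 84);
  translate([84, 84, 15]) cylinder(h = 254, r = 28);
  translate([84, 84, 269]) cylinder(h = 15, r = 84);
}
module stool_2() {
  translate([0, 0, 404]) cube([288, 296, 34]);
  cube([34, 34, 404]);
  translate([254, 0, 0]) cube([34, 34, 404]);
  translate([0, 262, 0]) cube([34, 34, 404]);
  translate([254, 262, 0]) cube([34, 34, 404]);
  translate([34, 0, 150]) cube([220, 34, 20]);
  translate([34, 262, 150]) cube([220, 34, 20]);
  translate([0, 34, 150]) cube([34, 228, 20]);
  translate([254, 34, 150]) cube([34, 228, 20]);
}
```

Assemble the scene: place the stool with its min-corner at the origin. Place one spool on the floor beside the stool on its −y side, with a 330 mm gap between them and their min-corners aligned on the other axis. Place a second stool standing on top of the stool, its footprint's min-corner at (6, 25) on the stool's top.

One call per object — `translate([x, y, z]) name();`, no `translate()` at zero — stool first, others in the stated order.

stool();
translate([0, -498, 0]) spool();
translate([6, 25, 393]) stool_2();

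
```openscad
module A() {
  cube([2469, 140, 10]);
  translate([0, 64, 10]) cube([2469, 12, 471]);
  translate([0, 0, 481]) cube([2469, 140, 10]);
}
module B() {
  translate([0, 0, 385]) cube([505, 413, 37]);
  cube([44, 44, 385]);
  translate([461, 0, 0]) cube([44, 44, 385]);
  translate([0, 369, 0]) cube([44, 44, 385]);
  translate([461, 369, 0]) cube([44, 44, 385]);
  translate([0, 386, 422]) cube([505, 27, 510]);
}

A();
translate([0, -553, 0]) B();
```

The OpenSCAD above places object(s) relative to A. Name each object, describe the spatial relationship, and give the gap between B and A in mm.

The chair's nearest face is 140 mm from the I-beam's −y face.

A is an I-beam. B is a chair. The chair is on the floor beside the I-beam on its −y side. The gap between the chair and the I-beam is 140 mm.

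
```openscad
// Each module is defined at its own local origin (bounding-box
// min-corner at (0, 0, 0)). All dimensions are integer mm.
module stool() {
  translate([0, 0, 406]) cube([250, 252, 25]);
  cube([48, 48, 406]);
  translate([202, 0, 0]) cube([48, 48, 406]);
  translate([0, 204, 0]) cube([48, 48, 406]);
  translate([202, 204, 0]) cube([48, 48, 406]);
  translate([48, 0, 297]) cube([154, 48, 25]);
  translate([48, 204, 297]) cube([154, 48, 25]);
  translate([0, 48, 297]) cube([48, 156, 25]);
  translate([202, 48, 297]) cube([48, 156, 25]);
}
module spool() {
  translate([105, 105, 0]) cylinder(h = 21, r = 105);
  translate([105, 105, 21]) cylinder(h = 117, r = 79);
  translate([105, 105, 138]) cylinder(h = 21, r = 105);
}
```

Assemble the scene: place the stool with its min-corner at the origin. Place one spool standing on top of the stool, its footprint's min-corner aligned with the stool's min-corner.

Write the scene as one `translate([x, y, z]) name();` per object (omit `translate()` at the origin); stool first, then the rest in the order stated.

stool();
translate([0, 0, 431]) spool();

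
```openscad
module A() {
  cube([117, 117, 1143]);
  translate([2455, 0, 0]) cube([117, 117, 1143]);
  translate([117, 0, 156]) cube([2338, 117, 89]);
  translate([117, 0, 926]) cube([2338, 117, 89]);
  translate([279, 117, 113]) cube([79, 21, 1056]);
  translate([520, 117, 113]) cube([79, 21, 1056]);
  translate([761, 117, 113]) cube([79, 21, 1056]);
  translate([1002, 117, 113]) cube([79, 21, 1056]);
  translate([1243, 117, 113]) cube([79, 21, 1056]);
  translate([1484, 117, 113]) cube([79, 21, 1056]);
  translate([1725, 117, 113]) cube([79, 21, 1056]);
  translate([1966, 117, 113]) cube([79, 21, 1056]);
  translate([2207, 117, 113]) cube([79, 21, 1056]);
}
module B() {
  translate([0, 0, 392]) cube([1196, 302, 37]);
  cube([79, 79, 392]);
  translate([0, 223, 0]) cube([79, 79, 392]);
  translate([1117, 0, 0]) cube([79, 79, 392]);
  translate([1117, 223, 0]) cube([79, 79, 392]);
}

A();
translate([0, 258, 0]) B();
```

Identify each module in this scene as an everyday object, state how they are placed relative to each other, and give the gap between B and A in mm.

The bench's nearest face is 120 mm from the fence section's +y face.

A is a fence section. B is a bench. The bench is on the floor beside the fence section on its +y side. The gap between the bench and the fence section is 120 mm.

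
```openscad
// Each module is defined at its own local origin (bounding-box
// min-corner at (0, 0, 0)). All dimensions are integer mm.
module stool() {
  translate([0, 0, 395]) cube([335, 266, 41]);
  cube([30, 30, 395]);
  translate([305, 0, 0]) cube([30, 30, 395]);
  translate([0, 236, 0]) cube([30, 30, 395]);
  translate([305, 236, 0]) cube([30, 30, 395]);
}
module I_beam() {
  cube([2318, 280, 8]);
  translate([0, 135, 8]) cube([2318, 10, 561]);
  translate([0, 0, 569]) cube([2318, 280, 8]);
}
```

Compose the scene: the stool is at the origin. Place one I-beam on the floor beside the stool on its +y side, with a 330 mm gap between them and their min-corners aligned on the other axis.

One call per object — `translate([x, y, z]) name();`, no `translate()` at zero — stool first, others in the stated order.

stool();
translate([0, 596, 0]) I_beam();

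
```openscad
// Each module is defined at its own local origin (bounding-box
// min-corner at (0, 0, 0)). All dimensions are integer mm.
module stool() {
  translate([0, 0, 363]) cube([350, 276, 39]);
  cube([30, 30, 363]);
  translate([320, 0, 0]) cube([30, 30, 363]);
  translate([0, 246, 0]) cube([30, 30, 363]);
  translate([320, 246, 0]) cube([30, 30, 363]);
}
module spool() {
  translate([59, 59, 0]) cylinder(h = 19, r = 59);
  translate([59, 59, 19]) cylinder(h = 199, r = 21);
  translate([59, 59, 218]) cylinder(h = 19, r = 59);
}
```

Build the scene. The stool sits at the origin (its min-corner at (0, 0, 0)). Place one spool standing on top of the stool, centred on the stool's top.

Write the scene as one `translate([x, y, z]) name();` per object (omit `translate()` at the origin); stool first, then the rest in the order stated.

stool();
translate([116, 79, 402]) spool();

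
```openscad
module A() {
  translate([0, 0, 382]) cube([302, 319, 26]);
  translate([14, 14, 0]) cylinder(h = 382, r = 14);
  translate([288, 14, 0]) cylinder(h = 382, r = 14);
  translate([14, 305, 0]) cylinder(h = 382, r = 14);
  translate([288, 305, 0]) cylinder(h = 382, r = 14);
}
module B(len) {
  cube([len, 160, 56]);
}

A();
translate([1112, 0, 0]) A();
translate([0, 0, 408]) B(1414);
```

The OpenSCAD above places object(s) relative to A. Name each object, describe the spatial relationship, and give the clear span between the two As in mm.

Second stool starts at x = 1112; first ends at x = 302; clear span = 1112 − 302 = 810 mm.

A is a stool. B is a beam. A beam spans the tops of two stools. The clear span between the two stools is 810 mm.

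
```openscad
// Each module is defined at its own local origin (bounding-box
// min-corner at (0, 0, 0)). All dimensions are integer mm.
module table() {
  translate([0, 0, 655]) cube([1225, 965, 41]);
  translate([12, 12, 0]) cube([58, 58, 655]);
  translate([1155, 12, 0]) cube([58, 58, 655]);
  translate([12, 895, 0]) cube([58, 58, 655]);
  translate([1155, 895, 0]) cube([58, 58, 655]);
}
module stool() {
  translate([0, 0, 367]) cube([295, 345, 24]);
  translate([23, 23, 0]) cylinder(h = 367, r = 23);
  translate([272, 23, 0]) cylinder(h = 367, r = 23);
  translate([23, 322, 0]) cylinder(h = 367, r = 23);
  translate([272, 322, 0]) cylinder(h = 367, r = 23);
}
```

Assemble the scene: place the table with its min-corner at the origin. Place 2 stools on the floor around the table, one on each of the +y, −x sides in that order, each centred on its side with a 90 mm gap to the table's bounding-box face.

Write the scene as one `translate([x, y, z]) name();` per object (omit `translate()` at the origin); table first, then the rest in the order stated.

table();
translate([465, 1055, 0]) stool();
translate([-385, 310, 0]) stool();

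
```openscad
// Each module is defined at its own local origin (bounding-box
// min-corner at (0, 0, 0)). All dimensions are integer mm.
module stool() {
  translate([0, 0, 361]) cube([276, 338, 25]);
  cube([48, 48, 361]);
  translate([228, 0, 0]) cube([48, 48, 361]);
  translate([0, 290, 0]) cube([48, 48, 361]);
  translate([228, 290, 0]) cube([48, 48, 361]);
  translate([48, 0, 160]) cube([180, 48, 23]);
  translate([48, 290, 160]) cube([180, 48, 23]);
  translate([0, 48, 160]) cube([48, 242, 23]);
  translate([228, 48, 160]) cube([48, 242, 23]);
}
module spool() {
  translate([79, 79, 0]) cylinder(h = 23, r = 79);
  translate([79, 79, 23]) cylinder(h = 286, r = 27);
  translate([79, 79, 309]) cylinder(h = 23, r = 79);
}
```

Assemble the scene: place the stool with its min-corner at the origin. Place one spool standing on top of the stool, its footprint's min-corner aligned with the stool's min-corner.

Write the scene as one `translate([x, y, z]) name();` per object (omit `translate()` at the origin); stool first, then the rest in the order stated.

stool();
translate([0, 0, 386]) spool();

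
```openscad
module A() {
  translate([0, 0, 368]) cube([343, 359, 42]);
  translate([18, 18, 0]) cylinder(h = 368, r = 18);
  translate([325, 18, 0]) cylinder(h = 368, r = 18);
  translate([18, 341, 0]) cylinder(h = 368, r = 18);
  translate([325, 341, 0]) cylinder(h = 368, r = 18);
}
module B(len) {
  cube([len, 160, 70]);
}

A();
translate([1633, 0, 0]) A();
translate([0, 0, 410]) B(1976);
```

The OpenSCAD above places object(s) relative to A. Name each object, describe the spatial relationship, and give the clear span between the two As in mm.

Second stool starts at x = 1633; first ends at x = 343; clear span = 1633 − 343 = 1290 mm.

A is a stool. B is a beam. A beam spans the tops of two stools. The clear span between the two stools is 1290 mm.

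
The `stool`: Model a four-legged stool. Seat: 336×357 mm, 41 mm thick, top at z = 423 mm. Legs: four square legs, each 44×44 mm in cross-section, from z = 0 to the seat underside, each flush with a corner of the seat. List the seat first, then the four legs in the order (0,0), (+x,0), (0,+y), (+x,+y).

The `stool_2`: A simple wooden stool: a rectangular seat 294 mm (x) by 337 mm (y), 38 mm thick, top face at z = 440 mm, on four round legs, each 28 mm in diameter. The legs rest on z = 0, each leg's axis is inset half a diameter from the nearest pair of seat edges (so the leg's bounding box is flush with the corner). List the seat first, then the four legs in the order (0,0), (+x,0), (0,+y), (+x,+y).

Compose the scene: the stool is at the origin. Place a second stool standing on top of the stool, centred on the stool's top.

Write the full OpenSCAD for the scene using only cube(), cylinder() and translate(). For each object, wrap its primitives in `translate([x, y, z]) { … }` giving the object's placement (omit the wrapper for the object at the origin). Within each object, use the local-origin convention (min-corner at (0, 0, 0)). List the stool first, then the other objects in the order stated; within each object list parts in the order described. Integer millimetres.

translate([0, 0, 382]) cube([336, 357, 41]);
cube([44, 44, 382]);
translate([292, 0, 0]) cube([44, 44, 382]);
translate([0, 313, 0]) cube([44, 44, 382]);
translate([292, 313, 0]) cube([44, 44, 382]);
translate([21, 10, 423]) {
  translate([0, 0, 402]) cube([294, 337, 38]);
  translate([14, 14, 0]) cylinder(h = 402, r = 14);
  translate([280, 14, 0]) cylinder(h = 402, r = 14);
  translate([14, 323, 0]) cylinder(h = 402, r = 14);
  translate([280, 323, 0]) cylinder(h = 402, r = 14);
}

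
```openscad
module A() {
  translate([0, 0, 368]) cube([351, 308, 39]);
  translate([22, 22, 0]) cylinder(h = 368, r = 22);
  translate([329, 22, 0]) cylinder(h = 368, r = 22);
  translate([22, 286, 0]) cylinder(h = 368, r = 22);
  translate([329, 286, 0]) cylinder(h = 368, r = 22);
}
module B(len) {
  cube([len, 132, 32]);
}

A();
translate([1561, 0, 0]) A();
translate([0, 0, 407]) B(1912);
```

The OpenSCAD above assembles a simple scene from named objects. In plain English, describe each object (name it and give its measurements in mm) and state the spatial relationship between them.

A is a four-legged stool. The seat is a 351×308×39 mm slab whose top surface is at z = 407 mm; four round legs, each 44 mm in diameter, run from the floor (z = 0) to the underside of the seat, each leg's axis is inset half a diameter from the nearest pair of seat edges (so the leg's bounding box is flush with the corner).

B is a rectangular beam 1912 mm long (x), 132 mm deep (y), 32 mm thick (z).

The beam spans the tops of two stools placed 1210 mm apart, resting at z = 407 mm.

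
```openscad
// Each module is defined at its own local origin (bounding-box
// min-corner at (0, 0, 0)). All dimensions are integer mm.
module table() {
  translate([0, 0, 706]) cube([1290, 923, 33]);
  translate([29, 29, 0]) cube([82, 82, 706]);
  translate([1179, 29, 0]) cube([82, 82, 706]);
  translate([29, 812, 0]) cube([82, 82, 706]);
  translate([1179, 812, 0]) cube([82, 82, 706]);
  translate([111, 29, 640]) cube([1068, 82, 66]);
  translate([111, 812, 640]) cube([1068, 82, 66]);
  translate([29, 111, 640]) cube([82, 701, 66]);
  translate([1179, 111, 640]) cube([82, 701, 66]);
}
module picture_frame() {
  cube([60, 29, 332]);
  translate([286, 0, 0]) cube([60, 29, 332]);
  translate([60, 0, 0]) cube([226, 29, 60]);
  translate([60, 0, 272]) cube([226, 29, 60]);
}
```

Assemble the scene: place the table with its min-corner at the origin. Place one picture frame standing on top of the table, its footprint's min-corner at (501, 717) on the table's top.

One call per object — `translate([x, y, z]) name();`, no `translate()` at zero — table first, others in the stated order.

table();
translate([501, 717, 739]) picture_frame();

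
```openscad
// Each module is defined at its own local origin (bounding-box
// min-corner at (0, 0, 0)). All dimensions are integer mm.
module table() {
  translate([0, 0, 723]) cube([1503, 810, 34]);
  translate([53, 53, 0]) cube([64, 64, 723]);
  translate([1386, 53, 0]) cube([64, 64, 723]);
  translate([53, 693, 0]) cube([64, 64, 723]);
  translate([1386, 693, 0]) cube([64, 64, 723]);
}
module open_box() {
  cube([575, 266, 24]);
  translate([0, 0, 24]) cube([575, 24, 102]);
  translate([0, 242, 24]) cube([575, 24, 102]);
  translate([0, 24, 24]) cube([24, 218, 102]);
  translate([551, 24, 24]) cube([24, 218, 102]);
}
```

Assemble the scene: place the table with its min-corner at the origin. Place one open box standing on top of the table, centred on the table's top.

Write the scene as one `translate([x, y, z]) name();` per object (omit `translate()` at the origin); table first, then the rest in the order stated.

table();
translate([464, 272, 757]) open_box();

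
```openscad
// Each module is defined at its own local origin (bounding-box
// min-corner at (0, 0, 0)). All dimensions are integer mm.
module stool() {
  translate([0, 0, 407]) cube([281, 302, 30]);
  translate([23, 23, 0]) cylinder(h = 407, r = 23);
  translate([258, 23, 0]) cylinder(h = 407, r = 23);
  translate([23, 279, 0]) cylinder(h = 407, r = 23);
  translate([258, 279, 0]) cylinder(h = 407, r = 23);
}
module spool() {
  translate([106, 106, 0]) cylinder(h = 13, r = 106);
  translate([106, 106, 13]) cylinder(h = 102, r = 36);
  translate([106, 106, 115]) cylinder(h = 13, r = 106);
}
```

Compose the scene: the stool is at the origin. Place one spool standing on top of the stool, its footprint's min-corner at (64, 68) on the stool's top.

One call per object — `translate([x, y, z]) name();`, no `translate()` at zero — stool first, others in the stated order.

stool();
translate([64, 68, 437]) spool();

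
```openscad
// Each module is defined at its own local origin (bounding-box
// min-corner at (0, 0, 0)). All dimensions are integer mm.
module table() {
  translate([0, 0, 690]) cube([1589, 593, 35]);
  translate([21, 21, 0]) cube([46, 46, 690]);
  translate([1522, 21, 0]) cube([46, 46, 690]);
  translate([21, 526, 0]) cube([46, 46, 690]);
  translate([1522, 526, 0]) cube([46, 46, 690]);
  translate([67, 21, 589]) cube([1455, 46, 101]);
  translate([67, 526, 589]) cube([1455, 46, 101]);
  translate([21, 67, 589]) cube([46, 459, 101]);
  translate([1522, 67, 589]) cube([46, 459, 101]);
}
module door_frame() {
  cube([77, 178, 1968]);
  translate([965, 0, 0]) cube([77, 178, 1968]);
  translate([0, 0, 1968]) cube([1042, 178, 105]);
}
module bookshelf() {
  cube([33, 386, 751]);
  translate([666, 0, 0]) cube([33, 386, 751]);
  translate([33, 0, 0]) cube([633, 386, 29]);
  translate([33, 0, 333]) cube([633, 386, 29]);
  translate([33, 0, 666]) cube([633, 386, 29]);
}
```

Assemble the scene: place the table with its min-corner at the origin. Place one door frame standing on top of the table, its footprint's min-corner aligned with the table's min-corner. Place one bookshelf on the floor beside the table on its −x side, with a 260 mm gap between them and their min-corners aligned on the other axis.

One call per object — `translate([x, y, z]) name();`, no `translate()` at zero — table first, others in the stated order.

table();
translate([0, 0, 725]) door_frame();
translate([-959, 0, 0]) bookshelf();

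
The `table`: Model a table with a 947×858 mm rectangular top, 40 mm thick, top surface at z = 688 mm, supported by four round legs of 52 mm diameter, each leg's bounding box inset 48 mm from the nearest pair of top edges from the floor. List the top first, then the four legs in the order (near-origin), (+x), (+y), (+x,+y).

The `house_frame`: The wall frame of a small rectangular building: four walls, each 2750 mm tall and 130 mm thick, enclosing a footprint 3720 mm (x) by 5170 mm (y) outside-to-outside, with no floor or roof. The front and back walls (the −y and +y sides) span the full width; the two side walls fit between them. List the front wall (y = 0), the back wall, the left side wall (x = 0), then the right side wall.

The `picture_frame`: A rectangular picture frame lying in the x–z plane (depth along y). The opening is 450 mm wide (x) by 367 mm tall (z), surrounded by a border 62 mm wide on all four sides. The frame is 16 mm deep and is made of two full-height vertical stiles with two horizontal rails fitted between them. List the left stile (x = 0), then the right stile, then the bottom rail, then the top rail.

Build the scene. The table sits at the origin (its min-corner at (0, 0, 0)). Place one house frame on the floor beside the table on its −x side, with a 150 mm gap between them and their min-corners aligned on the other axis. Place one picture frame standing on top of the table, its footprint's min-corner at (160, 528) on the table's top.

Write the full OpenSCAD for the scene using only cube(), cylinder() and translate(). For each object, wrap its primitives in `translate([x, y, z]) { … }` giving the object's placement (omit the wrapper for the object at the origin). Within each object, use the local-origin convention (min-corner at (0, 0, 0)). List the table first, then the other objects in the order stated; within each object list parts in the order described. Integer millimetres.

translate([0, 0, 648]) cube([947, 858, 40]);
translate([74, 74, 0]) cylinder(h = 648, r = 26);
translate([873, 74, 0]) cylinder(h = 648, r = 26);
translate([74, 784, 0]) cylinder(h = 648, r = 26);
translate([873, 784, 0]) cylinder(h = 648, r = 26);
translate([-3870, 0, 0]) {
  cube([3720, 130, 2750]);
  translate([0, 5040, 0]) cube([3720, 130, 2750]);
  translate([0, 130, 0]) cube([130, 4910, 2750]);
  translate([3590, 130, 0]) cube([130, 4910, 2750]);
}
translate([160, 528, 688]) {
  cube([62, 16, 491]);
  translate([512, 0, 0]) cube([62, 16, 491]);
  translate([62, 0, 0]) cube([450, 16, 62]);
  translate([62, 0, 429]) cube([450, 16, 62]);
}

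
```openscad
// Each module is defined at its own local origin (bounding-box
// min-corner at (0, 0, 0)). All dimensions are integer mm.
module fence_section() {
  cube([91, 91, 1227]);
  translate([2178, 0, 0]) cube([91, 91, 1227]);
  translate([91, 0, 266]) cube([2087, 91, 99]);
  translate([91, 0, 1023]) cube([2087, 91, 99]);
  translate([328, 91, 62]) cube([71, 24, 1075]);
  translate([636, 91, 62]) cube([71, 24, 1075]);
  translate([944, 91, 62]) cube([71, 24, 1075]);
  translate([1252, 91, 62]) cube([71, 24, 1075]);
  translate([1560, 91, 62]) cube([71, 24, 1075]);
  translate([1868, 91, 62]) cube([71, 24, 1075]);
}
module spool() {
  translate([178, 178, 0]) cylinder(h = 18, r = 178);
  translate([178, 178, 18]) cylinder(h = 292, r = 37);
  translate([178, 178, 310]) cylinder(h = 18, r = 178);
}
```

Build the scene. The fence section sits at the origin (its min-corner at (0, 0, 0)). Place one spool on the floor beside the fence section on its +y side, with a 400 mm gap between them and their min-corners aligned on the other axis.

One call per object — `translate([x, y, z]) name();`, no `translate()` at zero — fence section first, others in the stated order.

fence_section();
translate([0, 515, 0]) spool();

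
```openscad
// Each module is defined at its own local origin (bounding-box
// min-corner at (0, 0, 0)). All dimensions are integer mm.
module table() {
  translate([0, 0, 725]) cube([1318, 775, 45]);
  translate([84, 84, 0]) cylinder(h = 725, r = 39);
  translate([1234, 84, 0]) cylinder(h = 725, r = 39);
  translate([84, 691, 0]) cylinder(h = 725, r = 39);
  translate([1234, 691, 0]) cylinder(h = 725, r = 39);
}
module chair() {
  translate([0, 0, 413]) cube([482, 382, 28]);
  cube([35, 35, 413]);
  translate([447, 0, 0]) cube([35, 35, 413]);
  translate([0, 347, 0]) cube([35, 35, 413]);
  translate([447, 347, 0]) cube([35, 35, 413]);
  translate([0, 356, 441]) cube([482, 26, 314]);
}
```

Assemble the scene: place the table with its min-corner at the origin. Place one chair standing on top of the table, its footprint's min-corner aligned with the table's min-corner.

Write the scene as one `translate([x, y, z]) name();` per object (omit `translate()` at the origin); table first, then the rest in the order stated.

table();
translate([0, 0, 770]) chair();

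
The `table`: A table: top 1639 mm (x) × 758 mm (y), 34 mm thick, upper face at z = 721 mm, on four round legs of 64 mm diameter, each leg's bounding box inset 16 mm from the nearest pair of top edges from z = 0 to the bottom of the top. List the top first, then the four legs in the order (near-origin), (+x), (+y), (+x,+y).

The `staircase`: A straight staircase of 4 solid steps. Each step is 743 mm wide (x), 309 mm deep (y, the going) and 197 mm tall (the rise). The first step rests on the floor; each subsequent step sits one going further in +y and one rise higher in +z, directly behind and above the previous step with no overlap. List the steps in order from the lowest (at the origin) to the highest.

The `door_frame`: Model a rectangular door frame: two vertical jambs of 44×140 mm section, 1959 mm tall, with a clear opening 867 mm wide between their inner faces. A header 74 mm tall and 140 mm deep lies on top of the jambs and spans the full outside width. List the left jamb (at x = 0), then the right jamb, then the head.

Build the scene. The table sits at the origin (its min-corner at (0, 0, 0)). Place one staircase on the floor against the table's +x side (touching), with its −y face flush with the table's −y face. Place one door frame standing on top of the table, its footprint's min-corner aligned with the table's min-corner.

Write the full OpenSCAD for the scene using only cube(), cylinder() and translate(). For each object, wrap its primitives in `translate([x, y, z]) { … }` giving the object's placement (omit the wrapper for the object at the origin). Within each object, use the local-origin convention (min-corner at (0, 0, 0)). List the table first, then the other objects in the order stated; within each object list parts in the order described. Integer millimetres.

translate([0, 0, 687]) cube([1639, 758, 34]);
translate([48, 48, 0]) cylinder(h = 687, r = 32);
translate([1591, 48, 0]) cylinder(h = 687, r = 32);
translate([48, 710, 0]) cylinder(h = 687, r = 32);
translate([1591, 710, 0]) cylinder(h = 687, r = 32);
translate([1639, 0, 0]) {
  cube([743, 309, 197]);
  translate([0, 309, 197]) cube([743, 309, 197]);
  translate([0, 618, 394]) cube([743, 309, 197]);
  translate([0, 927, 591]) cube([743, 309, 197]);
}
translate([0, 0, 721]) {
  cube([44, 140, 1959]);
  translate([911, 0, 0]) cube([44, 140, 1959]);
  translate([0, 0, 1959]) cube([955, 140, 74]);
}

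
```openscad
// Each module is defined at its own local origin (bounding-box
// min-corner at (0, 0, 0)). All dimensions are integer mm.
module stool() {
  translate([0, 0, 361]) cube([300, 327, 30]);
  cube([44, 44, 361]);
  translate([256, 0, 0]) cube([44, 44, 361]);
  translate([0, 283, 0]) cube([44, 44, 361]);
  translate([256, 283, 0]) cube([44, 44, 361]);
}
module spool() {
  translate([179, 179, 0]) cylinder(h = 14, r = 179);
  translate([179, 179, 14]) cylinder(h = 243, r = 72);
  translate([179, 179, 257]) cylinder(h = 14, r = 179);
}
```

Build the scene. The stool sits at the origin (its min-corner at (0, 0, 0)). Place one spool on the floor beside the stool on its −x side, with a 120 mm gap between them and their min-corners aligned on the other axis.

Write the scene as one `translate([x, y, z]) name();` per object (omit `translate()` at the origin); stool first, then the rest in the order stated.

stool();
translate([-478, 0, 0]) spool();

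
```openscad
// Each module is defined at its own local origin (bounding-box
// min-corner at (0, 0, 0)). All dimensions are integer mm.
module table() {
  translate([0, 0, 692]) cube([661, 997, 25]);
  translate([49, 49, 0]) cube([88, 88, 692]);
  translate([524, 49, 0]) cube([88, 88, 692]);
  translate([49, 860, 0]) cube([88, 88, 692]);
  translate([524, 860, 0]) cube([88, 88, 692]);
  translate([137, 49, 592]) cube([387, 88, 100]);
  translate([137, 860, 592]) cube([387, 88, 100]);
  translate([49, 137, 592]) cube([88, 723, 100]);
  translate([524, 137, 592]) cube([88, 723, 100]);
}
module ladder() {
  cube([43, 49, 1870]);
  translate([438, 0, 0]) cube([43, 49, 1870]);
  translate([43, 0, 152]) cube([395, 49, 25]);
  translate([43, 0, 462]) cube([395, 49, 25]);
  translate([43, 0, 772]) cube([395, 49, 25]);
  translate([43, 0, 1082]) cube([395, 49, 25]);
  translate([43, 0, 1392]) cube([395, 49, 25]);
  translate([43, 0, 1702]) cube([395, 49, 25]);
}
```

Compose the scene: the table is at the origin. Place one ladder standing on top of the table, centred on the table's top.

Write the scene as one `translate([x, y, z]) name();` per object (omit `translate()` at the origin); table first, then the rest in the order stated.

table();
translate([90, 474, 717]) ladder();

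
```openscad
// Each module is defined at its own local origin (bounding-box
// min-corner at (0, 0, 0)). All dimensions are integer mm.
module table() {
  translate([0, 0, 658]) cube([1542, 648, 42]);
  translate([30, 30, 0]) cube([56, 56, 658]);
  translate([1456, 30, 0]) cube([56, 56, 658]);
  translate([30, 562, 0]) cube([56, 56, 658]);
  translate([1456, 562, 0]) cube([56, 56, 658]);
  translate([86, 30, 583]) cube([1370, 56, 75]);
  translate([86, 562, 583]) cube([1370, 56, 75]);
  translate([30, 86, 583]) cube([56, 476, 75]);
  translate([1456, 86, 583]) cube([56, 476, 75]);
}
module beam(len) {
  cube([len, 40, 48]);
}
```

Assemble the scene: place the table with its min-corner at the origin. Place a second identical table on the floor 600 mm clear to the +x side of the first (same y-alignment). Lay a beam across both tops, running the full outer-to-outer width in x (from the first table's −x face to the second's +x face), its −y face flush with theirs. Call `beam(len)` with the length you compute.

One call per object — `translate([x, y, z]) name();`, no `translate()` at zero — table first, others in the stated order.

table();
translate([2142, 0, 0]) table();
translate([0, 0, 700]) beam(3684);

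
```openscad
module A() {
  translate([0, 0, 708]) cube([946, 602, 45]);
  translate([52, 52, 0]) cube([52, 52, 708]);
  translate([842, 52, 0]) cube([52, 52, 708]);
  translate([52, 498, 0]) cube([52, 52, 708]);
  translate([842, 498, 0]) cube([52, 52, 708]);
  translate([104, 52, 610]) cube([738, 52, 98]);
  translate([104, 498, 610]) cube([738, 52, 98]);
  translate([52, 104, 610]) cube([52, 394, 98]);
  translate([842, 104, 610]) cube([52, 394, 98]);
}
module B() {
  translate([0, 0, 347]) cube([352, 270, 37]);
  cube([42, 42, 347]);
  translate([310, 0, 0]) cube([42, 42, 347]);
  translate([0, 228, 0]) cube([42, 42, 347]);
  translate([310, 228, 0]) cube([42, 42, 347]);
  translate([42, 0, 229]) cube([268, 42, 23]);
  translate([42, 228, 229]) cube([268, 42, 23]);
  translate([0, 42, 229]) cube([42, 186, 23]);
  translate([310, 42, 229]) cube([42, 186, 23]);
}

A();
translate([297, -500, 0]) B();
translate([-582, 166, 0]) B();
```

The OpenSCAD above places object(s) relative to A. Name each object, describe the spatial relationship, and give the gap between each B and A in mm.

Each stool's nearest face is 230 mm from the table's bounding box.

A is a table. B is a stool. Two stools sit around the table at the −y, −x sides. The gap between each stool and the table is 230 mm.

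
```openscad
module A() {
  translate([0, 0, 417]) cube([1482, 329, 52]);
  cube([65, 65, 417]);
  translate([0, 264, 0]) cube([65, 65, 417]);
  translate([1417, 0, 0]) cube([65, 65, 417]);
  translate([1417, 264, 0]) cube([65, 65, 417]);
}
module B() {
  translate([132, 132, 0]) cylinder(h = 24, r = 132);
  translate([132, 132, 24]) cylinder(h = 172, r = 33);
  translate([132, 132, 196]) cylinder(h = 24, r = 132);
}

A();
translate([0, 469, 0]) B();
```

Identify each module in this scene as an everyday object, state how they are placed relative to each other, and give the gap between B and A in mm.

A is a bench. B is a spool. The spool is on the floor beside the bench on its +y side. The gap between the spool and the bench is 140 mm.

The spool's nearest face is 140 mm from the bench's +y face.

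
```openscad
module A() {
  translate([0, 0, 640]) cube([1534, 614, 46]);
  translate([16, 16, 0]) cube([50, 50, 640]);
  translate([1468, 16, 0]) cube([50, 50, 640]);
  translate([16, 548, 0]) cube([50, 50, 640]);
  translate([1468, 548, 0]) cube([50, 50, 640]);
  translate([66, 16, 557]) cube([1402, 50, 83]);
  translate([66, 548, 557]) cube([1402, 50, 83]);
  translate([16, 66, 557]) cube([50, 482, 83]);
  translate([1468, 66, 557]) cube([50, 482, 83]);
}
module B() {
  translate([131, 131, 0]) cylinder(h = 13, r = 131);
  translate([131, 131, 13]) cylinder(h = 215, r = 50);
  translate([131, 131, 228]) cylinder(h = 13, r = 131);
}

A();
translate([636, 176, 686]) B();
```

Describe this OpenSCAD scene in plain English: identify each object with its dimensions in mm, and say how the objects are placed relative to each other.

A is a rectangular dining table. The top is 1534×614×46 mm with its upper surface at z = 686 mm. It stands on four 50×50 mm square legs, each inset 16 mm from the nearest pair of top edges, running from the floor to the underside of the top. Four apron rails, 50 mm thick and 83 mm tall, run between adjacent legs with their top edges flush with the underside of the top and their outer faces flush with the legs' outer faces.

B is a spool: two coaxial disc flanges of radius 131 mm and thickness 13 mm, joined by a core cylinder of radius 50 mm and height 215 mm. The lower flange rests on z = 0 and the three cylinders share a vertical axis.

The spool is on top of the table, centred.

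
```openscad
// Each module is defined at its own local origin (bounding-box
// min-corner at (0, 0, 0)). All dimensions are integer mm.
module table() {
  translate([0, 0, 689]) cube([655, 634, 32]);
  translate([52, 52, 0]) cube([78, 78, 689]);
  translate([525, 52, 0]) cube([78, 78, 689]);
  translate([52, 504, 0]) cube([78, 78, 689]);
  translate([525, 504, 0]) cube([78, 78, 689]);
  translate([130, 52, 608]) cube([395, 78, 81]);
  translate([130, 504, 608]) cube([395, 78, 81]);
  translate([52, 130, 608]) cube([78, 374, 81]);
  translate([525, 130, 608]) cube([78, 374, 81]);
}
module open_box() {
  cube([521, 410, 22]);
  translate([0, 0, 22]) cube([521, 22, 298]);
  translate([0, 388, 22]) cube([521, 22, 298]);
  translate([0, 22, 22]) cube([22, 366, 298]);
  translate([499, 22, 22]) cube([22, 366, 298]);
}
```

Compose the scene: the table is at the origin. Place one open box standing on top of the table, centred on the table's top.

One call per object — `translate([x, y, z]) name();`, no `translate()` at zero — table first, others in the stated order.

table();
translate([67, 112, 721]) open_box();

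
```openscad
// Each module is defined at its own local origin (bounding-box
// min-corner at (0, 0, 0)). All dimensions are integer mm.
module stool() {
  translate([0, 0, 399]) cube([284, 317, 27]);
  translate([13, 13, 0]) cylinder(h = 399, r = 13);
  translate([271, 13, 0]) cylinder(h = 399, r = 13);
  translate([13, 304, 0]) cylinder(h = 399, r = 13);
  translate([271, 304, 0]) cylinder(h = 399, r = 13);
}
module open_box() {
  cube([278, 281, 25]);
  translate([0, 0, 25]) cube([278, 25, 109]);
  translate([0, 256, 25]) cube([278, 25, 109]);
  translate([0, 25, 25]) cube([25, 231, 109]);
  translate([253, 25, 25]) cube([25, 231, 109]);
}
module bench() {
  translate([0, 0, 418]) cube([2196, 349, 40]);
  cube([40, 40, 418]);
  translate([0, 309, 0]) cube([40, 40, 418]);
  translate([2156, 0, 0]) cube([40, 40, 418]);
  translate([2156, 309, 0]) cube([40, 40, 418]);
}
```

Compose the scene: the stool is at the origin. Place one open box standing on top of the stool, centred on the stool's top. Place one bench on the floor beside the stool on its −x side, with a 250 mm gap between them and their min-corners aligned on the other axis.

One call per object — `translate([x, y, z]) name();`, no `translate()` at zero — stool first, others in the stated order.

stool();
translate([3, 18, 426]) open_box();
translate([-2446, 0, 0]) bench();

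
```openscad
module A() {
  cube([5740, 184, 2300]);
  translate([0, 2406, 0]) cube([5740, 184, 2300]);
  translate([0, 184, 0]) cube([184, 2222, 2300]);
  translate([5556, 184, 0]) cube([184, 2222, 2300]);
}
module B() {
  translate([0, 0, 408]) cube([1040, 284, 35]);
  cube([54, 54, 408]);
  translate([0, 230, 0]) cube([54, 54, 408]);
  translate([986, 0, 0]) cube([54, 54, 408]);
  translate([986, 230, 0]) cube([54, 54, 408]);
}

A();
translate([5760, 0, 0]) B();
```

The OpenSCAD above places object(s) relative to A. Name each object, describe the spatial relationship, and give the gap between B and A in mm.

The bench's nearest face is 20 mm from the house frame's +x face.

A is a house frame. B is a bench. The bench is on the floor beside the house frame on its +x side. The gap between the bench and the house frame is 20 mm.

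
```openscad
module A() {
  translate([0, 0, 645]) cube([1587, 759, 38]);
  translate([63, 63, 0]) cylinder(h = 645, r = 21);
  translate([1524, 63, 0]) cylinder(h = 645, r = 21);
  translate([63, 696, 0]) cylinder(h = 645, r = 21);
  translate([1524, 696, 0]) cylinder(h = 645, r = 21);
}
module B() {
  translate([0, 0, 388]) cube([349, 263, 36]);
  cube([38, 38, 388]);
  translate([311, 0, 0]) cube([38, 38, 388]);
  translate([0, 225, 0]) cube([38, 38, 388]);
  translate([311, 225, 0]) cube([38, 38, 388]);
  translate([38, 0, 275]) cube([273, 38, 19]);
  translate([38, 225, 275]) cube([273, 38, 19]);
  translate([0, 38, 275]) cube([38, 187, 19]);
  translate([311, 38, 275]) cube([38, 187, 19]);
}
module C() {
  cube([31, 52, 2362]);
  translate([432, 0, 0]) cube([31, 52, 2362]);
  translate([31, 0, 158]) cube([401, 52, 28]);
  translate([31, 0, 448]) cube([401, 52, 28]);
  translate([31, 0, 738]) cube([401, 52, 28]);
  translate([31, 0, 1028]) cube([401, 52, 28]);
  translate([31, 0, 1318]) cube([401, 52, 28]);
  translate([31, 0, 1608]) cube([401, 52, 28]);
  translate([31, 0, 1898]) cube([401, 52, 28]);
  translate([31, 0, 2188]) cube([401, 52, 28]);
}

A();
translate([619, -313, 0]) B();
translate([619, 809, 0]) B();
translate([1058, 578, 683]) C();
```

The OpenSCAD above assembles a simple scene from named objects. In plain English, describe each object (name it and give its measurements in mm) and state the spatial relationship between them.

A is a rectangular dining table. The top is 1587×759×38 mm with its upper surface at z = 683 mm. It stands on four round legs of 42 mm diameter, each leg's bounding box inset 42 mm from the nearest pair of top edges, running from the floor to the underside of the top.

B is a four-legged stool. The seat is a 349×263×36 mm slab whose top surface is at z = 424 mm; four square legs, each 38×38 mm in cross-section, run from the floor (z = 0) to the underside of the seat, each flush with a corner of the seat. Four stretchers, 38 mm wide and 19 mm tall, connect adjacent legs with their undersides at z = 275 mm, each running between the inner faces of the legs it joins and aligned with the legs' outer faces on the other axis.

C is a straight ladder. Two 31×52 mm vertical rails, 2362 mm tall, stand 463 mm apart (outside-to-outside) with their front faces coplanar on the −y side. 8 rungs, each 52 mm deep and 28 mm tall, span between the inner faces of the rails, front faces flush with the rails. The lowest rung's underside is at z = 158 mm and rungs are spaced 290 mm apart (underside to underside).

Two stools sit around the table at the −y, +y sides. The ladder is on top of the table.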